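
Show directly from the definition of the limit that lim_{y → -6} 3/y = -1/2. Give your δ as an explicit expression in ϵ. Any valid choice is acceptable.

δ = min(3, 6ϵ)

Let ϵ > 0 be given. We seek δ > 0 such that 0 < |y + 6| < δ implies |3/y + 1/2| < ϵ.
|3/y + 1/2| = 3·|-6 − y|/(6·|y|) = 3|y + 6|/(6|y|).
Restrict δ ≤ 3. Then |y + 6| < 3 gives |y| > 3, so 6|y| > 18.
Then |3/y + 1/2| < 3|y + 6|/18, which is < ϵ when |y + 6| < 6ϵ.
Take δ = min(3, 6ϵ). Then 0 < |y + 6| < δ gives both |y + 6| < 3 and |y + 6| < 6ϵ, so |3/y + 1/2| < ϵ.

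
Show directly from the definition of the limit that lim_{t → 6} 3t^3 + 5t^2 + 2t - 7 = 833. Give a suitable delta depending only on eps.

Let eps > 0. We want delta > 0 such that 0 < |t − 6| < delta implies |(3t^3 + 5t^2 + 2t - 7) − 833| < eps.
(3t^3 + 5t^2 + 2t - 7) − 833 = 3t^3 + 5t^2 + 2t - 840 = (t − 6)(3t^2 + 23t + 140).
So |(3t^3 + 5t^2 + 2t - 7) − 833| = |t − 6|·|3t^2 + 23t + 140|.
Require delta ≤ 2. Then |t − 6| < 2 gives |t| < 8, and by the triangle inequality |3t^2 + 23t + 140| ≤ 3·8^2 + 23·8 + 140 = 516.
Hence |(3t^3 + 5t^2 + 2t - 7) − 833| ≤ 516|t − 6| < eps provided |t − 6| < eps/516.
Choosing delta = min(2, eps/516) ensures both conditions, hence |(3t^3 + 5t^2 + 2t - 7) − 833| < eps.

delta = min(2, eps/516)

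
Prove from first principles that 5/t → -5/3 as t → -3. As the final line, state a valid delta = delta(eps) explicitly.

Fix eps > 0. We seek delta > 0 such that 0 < |t + 3| < delta implies |5/t + 5/3| < eps.
|5/t + 5/3| = 5·|-3 − t|/(3·|t|) = 5|t + 3|/(3|t|).
Require delta ≤ 3/2 so that |t| > 3 − 3/2 = 3/2, hence 3|t| > 9/2.
Then |5/t + 5/3| < 5|t + 3|/(9/2), which is < eps when |t + 3| < (9/10)eps.
Take delta = min(3/2, (9/10)eps). Then 0 < |t + 3| < delta gives both |t + 3| < 3/2 and |t + 3| < (9/10)eps, so |5/t + 5/3| < eps.

delta = min(3/2, (9/10)eps)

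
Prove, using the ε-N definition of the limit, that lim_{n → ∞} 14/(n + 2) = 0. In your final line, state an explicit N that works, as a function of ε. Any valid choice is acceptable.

Suppose ε > 0. For n ≥ 1, |14/(n + 2) − 0| = 14/(n + 2) ≤ 14/n.
We need 14/n < ε, i.e. n > 14/ε.
Take N = 14/ε. If n > N then |14/(n + 2)| ≤ 14/n < ε.

N = 14/ε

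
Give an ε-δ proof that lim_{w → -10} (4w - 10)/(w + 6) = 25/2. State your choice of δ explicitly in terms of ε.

Let ε > 0. We want δ > 0 with 0 < |w + 10| < δ ⇒ |(4w - 10)/(w + 6) − (25/2)| < ε.
Combining over a common denominator, (4w - 10)/(w + 6) − (25/2) = [(4w - 10)·(-4) − (-50)·(w + 6)] / [(-4)·(w + 6)] = 34(w + 10) / ((-4)(w + 6)).
So |(4w - 10)/(w + 6) − (25/2)| = 34|w + 10| / (4·|w + 6|).
Restrict δ ≤ 2. Then |w + 10| < 2 gives |w + 6| = |(w + 10) + (-4)| ≥ 4 − 2 = 2.
Hence |(4w - 10)/(w + 6) − (25/2)| < 34|w + 10|/(4·2) = (17/4)|w + 10|, which is < ε once |w + 10| < (4/17)ε.
Take δ = min(2, (4/17)ε). Then 0 < |w + 10| < δ forces both bounds, so |(4w - 10)/(w + 6) − (25/2)| < ε.

δ = min(2, (4/17)ε)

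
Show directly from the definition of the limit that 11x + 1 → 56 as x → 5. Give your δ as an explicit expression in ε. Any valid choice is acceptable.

Fix ε > 0. We need δ > 0 so that 0 < |x − 5| < δ implies |(11x + 1) − 56| < ε.
Since (11x + 1) − 56 = 11(x − 5), we have |(11x + 1) − 56| = 11|x − 5|.
So 11|x − 5| < ε exactly when |x − 5| < ε/11.
Choosing δ = ε/11 gives |(11x + 1) − 56| = 11|x − 5| < ε whenever |x − 5| < δ.

δ = ε/11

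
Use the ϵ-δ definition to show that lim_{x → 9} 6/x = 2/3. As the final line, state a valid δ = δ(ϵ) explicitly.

Let ϵ > 0. We seek δ > 0 such that 0 < |x − 9| < δ implies |6/x − (2/3)| < ϵ.
|6/x − (2/3)| = 6·|9 − x|/(9·|x|) = 6|x − 9|/(9|x|).
Restrict δ ≤ 9/2. Then |x − 9| < 9/2 gives |x| > 9/2, so 9|x| > 81/2.
Then |6/x − (2/3)| < 6|x − 9|/(81/2), which is < ϵ when |x − 9| < (27/4)ϵ.
Take δ = min(9/2, (27/4)ϵ). Then 0 < |x − 9| < δ gives both |x − 9| < 9/2 and |x − 9| < (27/4)ϵ, so |6/x − (2/3)| < ϵ.

δ = min(9/2, (27/4)ϵ)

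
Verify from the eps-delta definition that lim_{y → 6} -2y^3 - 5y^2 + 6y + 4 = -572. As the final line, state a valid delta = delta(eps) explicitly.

Let eps > 0. We want delta > 0 such that 0 < |y − 6| < delta implies |(-2y^3 - 5y^2 + 6y + 4) + 572| < eps.
(-2y^3 - 5y^2 + 6y + 4) + 572 = -2y^3 - 5y^2 + 6y + 576 = (y − 6)(-2y^2 - 17y - 96).
So |(-2y^3 - 5y^2 + 6y + 4) + 572| = |y − 6|·|-2y^2 - 17y - 96|.
Assume first that |y − 6| < 1, so |y| < 7. Then |-2y^2 - 17y - 96| ≤ 2·7^2 + 17·7 + 96 = 313.
Hence |(-2y^3 - 5y^2 + 6y + 4) + 572| ≤ 313|y − 6| < eps provided |y − 6| < eps/313.
Choosing delta = min(1, eps/313) ensures both conditions, hence |(-2y^3 - 5y^2 + 6y + 4) + 572| < eps.

delta = min(1, eps/313)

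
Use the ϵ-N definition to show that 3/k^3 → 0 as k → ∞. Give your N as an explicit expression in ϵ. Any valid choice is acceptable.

Let ϵ > 0 be given. For k ≥ 1, |3/k^3 − 0| = 3/k^3.
3/k^3 < ϵ ⇔ k^3 > 3/ϵ ⇔ k > (3/ϵ)^{1/3}.
Take N = (3/ϵ)^{1/3}. Then k > N implies 3/k^3 < ϵ.

N = (3/ϵ)^{1/3}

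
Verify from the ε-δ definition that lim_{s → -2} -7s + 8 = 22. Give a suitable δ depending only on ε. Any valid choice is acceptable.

δ = ε/7

Let ε > 0 be given. We need δ > 0 so that 0 < |s + 2| < δ implies |(-7s + 8) − 22| < ε.
|(-7s + 8) − 22| = |-7s - 14| = 7|s + 2|.
Thus it suffices that |s + 2| < ε/7.
Choosing δ = ε/7 gives |(-7s + 8) − 22| = 7|s + 2| < ε whenever |s + 2| < δ.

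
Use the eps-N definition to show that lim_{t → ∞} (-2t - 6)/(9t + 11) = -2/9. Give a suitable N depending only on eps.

N = (32/81)/eps

Suppose eps > 0. We seek N > 0 such that t > N implies |(-2t - 6)/(9t + 11) + 2/9| < eps.
(-2t - 6)/(9t + 11) + 2/9 = (9(-2t - 6) − (-2)(9t + 11)) / (9(9t + 11)) = -32/(9(9t + 11)).
For t > 0 we have 9t + 11 > 9t, so |(-2t - 6)/(9t + 11) + 2/9| = 32/(9(9t + 11)) < 32/(9·9t) = (32/81)/t.
Thus |(-2t - 6)/(9t + 11) + 2/9| < eps whenever t > (32/81)/eps.
Take N = (32/81)/eps. If t > N then |(-2t - 6)/(9t + 11) + 2/9| < (32/81)/t < eps.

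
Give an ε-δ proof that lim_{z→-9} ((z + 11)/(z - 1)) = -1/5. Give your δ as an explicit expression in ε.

Fix ε > 0. We want δ > 0 with 0 < |z + 9| < δ ⇒ |(z + 11)/(z - 1) + 1/5| < ε.
Combining over a common denominator, (z + 11)/(z - 1) + 1/5 = [(z + 11)·(-10) − 2·(z - 1)] / [(-10)·(z - 1)] = -12(z + 9) / ((-10)(z - 1)).
So |(z + 11)/(z - 1) + 1/5| = 12|z + 9| / (10·|z − 1|).
Restrict δ ≤ 5. Then |z + 9| < 5 gives |z − 1| = |(z + 9) + (-10)| ≥ 10 − 5 = 5.
Hence |(z + 11)/(z - 1) + 1/5| < 12|z + 9|/(10·5) = (6/25)|z + 9|, which is < ε once |z + 9| < (25/6)ε.
Take δ = min(5, (25/6)ε). Then 0 < |z + 9| < δ forces both bounds, so |(z + 11)/(z - 1) + 1/5| < ε.

δ = min(5, (25/6)ε)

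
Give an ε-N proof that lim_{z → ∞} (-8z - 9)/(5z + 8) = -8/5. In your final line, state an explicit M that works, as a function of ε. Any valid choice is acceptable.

M = (19/25)/ε

Let ε > 0 be given. We seek M > 0 such that z > M implies |(-8z - 9)/(5z + 8) + 8/5| < ε.
(-8z - 9)/(5z + 8) + 8/5 = (5(-8z - 9) − (-8)(5z + 8)) / (5(5z + 8)) = 19/(5(5z + 8)).
For z > 0 we have 5z + 8 > 5z, so |(-8z - 9)/(5z + 8) + 8/5| = 19/(5(5z + 8)) < 19/(5·5z) = (19/25)/z.
Thus |(-8z - 9)/(5z + 8) + 8/5| < ε whenever z > (19/25)/ε.
Take M = (19/25)/ε. If z > M then |(-8z - 9)/(5z + 8) + 8/5| < (19/25)/z < ε.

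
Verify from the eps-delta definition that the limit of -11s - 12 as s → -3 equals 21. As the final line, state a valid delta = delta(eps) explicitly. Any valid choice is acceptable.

Suppose eps > 0. We need delta > 0 so that 0 < |s + 3| < delta implies |(-11s - 12) − 21| < eps.
|(-11s - 12) − 21| = |-11s - 33| = 11|s + 3|.
Thus it suffices that |s + 3| < eps/11.
Choosing delta = eps/11 gives |(-11s - 12) − 21| = 11|s + 3| < eps whenever |s + 3| < delta.

delta = eps/11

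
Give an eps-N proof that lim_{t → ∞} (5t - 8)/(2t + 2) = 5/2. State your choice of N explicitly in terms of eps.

Let eps > 0. We seek N > 0 such that t > N implies |(5t - 8)/(2t + 2) − (5/2)| < eps.
(5t - 8)/(2t + 2) − (5/2) = (2(5t - 8) − 5(2t + 2)) / (2(2t + 2)) = -26/(2(2t + 2)).
For t > 0 we have 2t + 2 > 2t, so |(5t - 8)/(2t + 2) − (5/2)| = 26/(2(2t + 2)) < 26/(2·2t) = (13/2)/t.
Thus |(5t - 8)/(2t + 2) − (5/2)| < eps whenever t > (13/2)/eps.
Take N = (13/2)/eps. If t > N then |(5t - 8)/(2t + 2) − (5/2)| < (13/2)/t < eps.

N = (13/2)/eps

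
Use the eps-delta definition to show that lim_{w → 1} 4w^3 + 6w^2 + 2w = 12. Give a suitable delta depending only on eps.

delta = min(2, eps/78)

Let eps > 0. We want delta > 0 such that 0 < |w − 1| < delta implies |(4w^3 + 6w^2 + 2w) − 12| < eps.
(4w^3 + 6w^2 + 2w) − 12 = 4w^3 + 6w^2 + 2w - 12 = (w − 1)(4w^2 + 10w + 12).
So |(4w^3 + 6w^2 + 2w) − 12| = |w − 1|·|4w^2 + 10w + 12|.
Assume first that |w − 1| < 2, so |w| < 3. Then |4w^2 + 10w + 12| ≤ 4·3^2 + 10·3 + 12 = 78.
Hence |(4w^3 + 6w^2 + 2w) − 12| ≤ 78|w − 1| < eps provided |w − 1| < eps/78.
Take delta = min(2, eps/78). Then 0 < |w − 1| < delta gives both |w − 1| < 2 and |w − 1| < eps/78, so |(4w^3 + 6w^2 + 2w) − 12| < eps.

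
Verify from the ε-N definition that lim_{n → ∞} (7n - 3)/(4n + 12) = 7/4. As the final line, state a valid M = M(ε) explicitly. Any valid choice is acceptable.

M = 6/ε

Fix ε > 0. For n ≥ 1, |(7n - 3)/(4n + 12) − (7/4)| = |-96|/(4(4n + 12)) = 96/(4(4n + 12)).
Since 4n + 12 ≥ 4n for n ≥ 1, this is ≤ 96/(4·4n) = 6/n.
So |(7n - 3)/(4n + 12) − (7/4)| < ε whenever n > 6/ε.
Take M = 6/ε. If n > M then |(7n - 3)/(4n + 12) − (7/4)| ≤ 6/n < ε.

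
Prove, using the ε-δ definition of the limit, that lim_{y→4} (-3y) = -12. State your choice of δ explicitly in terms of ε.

Let ε > 0 be given. We need δ > 0 so that 0 < |y − 4| < δ implies |(-3y) + 12| < ε.
Since (-3y) + 12 = -3(y − 4), we have |(-3y) + 12| = 3|y − 4|.
Thus it suffices that |y − 4| < ε/3.
Choosing δ = ε/3 gives |(-3y) + 12| = 3|y − 4| < ε whenever |y − 4| < δ.

δ = ε/3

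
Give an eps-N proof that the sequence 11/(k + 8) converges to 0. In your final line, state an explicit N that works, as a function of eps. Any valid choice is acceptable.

N = 11/eps

Let eps > 0. For k ≥ 1, |11/(k + 8) − 0| = 11/(k + 8) ≤ 11/k.
We need 11/k < eps, i.e. k > 11/eps.
Take N = 11/eps. If k > N then |11/(k + 8)| ≤ 11/k < eps.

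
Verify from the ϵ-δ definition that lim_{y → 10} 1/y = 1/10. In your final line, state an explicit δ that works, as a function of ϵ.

δ = min(5, 50ϵ)

Fix ϵ > 0. We seek δ > 0 such that 0 < |y − 10| < δ implies |1/y − (1/10)| < ϵ.
|1/y − (1/10)| = |10 − y|/(10·|y|) = |y − 10|/(10|y|).
Restrict δ ≤ 5. Then |y − 10| < 5 gives |y| > 5, so 10|y| > 50.
Then |1/y − (1/10)| < |y − 10|/50, which is < ϵ when |y − 10| < 50ϵ.
Take δ = min(5, 50ϵ). Then 0 < |y − 10| < δ gives both |y − 10| < 5 and |y − 10| < 50ϵ, so |1/y − (1/10)| < ϵ.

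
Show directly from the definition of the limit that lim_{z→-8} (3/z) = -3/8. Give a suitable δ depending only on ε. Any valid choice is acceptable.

δ = min(4, (32/3)ε)

Fix ε > 0. We seek δ > 0 such that 0 < |z + 8| < δ implies |3/z + 3/8| < ε.
|3/z + 3/8| = 3·|-8 − z|/(8·|z|) = 3|z + 8|/(8|z|).
Restrict δ ≤ 4. Then |z + 8| < 4 gives |z| > 4, so 8|z| > 32.
Then |3/z + 3/8| < 3|z + 8|/32, which is < ε when |z + 8| < (32/3)ε.
Take δ = min(4, (32/3)ε). Then 0 < |z + 8| < δ gives both |z + 8| < 4 and |z + 8| < (32/3)ε, so |3/z + 3/8| < ε.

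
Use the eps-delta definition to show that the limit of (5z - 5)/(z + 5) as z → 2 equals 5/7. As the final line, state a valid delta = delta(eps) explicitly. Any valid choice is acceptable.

Fix eps > 0. We want delta > 0 with 0 < |z − 2| < delta ⇒ |(5z - 5)/(z + 5) − (5/7)| < eps.
Combining over a common denominator, (5z - 5)/(z + 5) − (5/7) = [(5z - 5)·7 − 5·(z + 5)] / [7·(z + 5)] = 30(z − 2) / (7(z + 5)).
So |(5z - 5)/(z + 5) − (5/7)| = 30|z − 2| / (7·|z + 5|).
Require delta ≤ 7/2, so |z + 5| ≥ |7| − |z − 2| > 7 − 7/2 = 7/2.
Hence |(5z - 5)/(z + 5) − (5/7)| < 30|z − 2|/(7·(7/2)) = (60/49)|z − 2|, which is < eps once |z − 2| < (49/60)eps.
Take delta = min(7/2, (49/60)eps). Then 0 < |z − 2| < delta forces both bounds, so |(5z - 5)/(z + 5) − (5/7)| < eps.

delta = min(7/2, (49/60)eps)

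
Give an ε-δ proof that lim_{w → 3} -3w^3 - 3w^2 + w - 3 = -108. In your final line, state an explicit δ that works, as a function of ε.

Suppose ε > 0. We want δ > 0 such that 0 < |w − 3| < δ implies |(-3w^3 - 3w^2 + w - 3) + 108| < ε.
(-3w^3 - 3w^2 + w - 3) + 108 = -3w^3 - 3w^2 + w + 105 = (w − 3)(-3w^2 - 12w - 35).
So |(-3w^3 - 3w^2 + w - 3) + 108| = |w − 3|·|-3w^2 - 12w - 35|.
Assume first that |w − 3| < 2, so |w| < 5. Then |-3w^2 - 12w - 35| ≤ 3·5^2 + 12·5 + 35 = 170.
Hence |(-3w^3 - 3w^2 + w - 3) + 108| ≤ 170|w − 3| < ε provided |w − 3| < ε/170.
Take δ = min(2, ε/170). Then 0 < |w − 3| < δ gives both |w − 3| < 2 and |w − 3| < ε/170, so |(-3w^3 - 3w^2 + w - 3) + 108| < ε.

δ = min(2, ε/170)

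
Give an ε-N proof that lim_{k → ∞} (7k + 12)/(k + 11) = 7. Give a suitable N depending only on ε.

N = 65/ε

Suppose ε > 0. For k ≥ 1, |(7k + 12)/(k + 11) − 7| = |-65|/((k + 11)) = 65/((k + 11)).
Since k + 11 ≥ k for k ≥ 1, this is ≤ 65/(k) = 65/k.
So |(7k + 12)/(k + 11) − 7| < ε whenever k > 65/ε.
Take N = 65/ε. If k > N then |(7k + 12)/(k + 11) − 7| ≤ 65/k < ε.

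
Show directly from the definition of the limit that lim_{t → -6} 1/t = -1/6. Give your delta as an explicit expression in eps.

delta = min(3, 18eps)

Suppose eps > 0. We seek delta > 0 such that 0 < |t + 6| < delta implies |1/t + 1/6| < eps.
|1/t + 1/6| = |-6 − t|/(6·|t|) = |t + 6|/(6|t|).
Restrict delta ≤ 3. Then |t + 6| < 3 gives |t| > 3, so 6|t| > 18.
Then |1/t + 1/6| < |t + 6|/18, which is < eps when |t + 6| < 18eps.
Take delta = min(3, 18eps). Then 0 < |t + 6| < delta gives both |t + 6| < 3 and |t + 6| < 18eps, so |1/t + 1/6| < eps.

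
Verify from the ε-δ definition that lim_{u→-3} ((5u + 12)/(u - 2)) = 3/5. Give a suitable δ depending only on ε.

Suppose ε > 0. We want δ > 0 with 0 < |u + 3| < δ ⇒ |(5u + 12)/(u - 2) − (3/5)| < ε.
Combining over a common denominator, (5u + 12)/(u - 2) − (3/5) = [(5u + 12)·(-5) − (-3)·(u - 2)] / [(-5)·(u - 2)] = -22(u + 3) / ((-5)(u - 2)).
So |(5u + 12)/(u - 2) − (3/5)| = 22|u + 3| / (5·|u − 2|).
Restrict δ ≤ 5/2. Then |u + 3| < 5/2 gives |u − 2| = |(u + 3) + (-5)| ≥ 5 − 5/2 = 5/2.
Hence |(5u + 12)/(u - 2) − (3/5)| < 22|u + 3|/(5·(5/2)) = (44/25)|u + 3|, which is < ε once |u + 3| < (25/44)ε.
Take δ = min(5/2, (25/44)ε). Then 0 < |u + 3| < δ forces both bounds, so |(5u + 12)/(u - 2) − (3/5)| < ε.

δ = min(5/2, (25/44)ε)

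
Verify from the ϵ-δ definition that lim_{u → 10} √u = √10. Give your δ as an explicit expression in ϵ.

δ = min(10, √10·ϵ)

Suppose ϵ > 0. We want δ > 0 such that 0 < |u − 10| < δ implies |√u − √10| < ϵ.
Rationalise: √u − √10 = (u − 10)/(√u + √10), so |√u − √10| = |u − 10|/(√u + √10).
Restrict δ ≤ 10 so that |u − 10| < 10 forces u > 0, and then √u + √10 > √10.
Hence |√u − √10| < |u − 10|/√10, which is < ϵ once |u − 10| < √10·ϵ.
Take δ = min(10, √10·ϵ). If 0 < |u − 10| < δ then u > 0 and |√u − √10| < |u − 10|/√10 < ϵ.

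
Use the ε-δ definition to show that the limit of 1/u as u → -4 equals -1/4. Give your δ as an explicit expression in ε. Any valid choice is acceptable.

Let ε > 0 be given. We seek δ > 0 such that 0 < |u + 4| < δ implies |1/u + 1/4| < ε.
|1/u + 1/4| = |-4 − u|/(4·|u|) = |u + 4|/(4|u|).
Require δ ≤ 2 so that |u| > 4 − 2 = 2, hence 4|u| > 8.
Then |1/u + 1/4| < |u + 4|/8, which is < ε when |u + 4| < 8ε.
Take δ = min(2, 8ε). Then 0 < |u + 4| < δ gives both |u + 4| < 2 and |u + 4| < 8ε, so |1/u + 1/4| < ε.

δ = min(2, 8ε)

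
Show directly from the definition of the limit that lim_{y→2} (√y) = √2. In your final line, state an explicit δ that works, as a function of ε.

Suppose ε > 0. We want δ > 0 such that 0 < |y − 2| < δ implies |√y − √2| < ε.
Multiplying by the conjugate, |√y − √2| = |y − 2|/(√y + √2).
Restrict δ ≤ 2 so that |y − 2| < 2 forces y > 0, and then √y + √2 > √2.
Hence |√y − √2| < |y − 2|/√2, which is < ε once |y − 2| < √2·ε.
Take δ = min(2, √2·ε). If 0 < |y − 2| < δ then y > 0 and |√y − √2| < |y − 2|/√2 < ε.

δ = min(2, √2·ε)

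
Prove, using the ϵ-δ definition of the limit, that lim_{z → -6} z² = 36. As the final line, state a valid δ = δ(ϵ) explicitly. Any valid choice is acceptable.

Suppose ϵ > 0. We seek δ > 0 with 0 < |z + 6| < δ ⇒ |z² − 36| < ϵ.
Factor: z² − 36 = (z + 6)(z - 6), so |z² − 36| = |z + 6|·|z - 6|.
Impose δ ≤ 1 so that |z| < 7; then |z - 6| ≤ 13.
Hence |z² − 36| ≤ 13|z + 6|, which is < ϵ once |z + 6| < ϵ/13.
Take δ = min(1, ϵ/13). If 0 < |z + 6| < δ then both bounds hold and |z² − 36| ≤ 13|z + 6| < 13·(ϵ/13) = ϵ.

δ = min(1, ϵ/13)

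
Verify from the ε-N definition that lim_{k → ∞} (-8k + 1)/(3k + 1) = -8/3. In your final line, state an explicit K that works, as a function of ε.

Let ε > 0 be given. For k ≥ 1, |(-8k + 1)/(3k + 1) + 8/3| = |11|/(3(3k + 1)) = 11/(3(3k + 1)).
Since 3k + 1 ≥ 3k for k ≥ 1, this is ≤ 11/(3·3k) = (11/9)/k.
So |(-8k + 1)/(3k + 1) + 8/3| < ε whenever k > (11/9)/ε.
Take K = (11/9)/ε. If k > K then |(-8k + 1)/(3k + 1) + 8/3| ≤ (11/9)/k < ε.

K = (11/9)/ε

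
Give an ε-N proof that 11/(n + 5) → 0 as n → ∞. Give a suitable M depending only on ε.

M = 11/ε

Fix ε > 0. For n ≥ 1, |11/(n + 5) − 0| = 11/(n + 5) ≤ 11/n.
We need 11/n < ε, i.e. n > 11/ε.
Take M = 11/ε. If n > M then |11/(n + 5)| ≤ 11/n < ε.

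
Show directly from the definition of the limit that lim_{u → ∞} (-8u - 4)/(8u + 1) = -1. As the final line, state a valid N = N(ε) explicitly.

Suppose ε > 0. We seek N > 0 such that u > N implies |(-8u - 4)/(8u + 1) + 1| < ε.
(-8u - 4)/(8u + 1) + 1 = (8(-8u - 4) − (-8)(8u + 1)) / (8(8u + 1)) = -24/(8(8u + 1)).
For u > 0 we have 8u + 1 > 8u, so |(-8u - 4)/(8u + 1) + 1| = 24/(8(8u + 1)) < 24/(8·8u) = (3/8)/u.
Thus |(-8u - 4)/(8u + 1) + 1| < ε whenever u > (3/8)/ε.
Take N = (3/8)/ε. If u > N then |(-8u - 4)/(8u + 1) + 1| < (3/8)/u < ε.

N = (3/8)/ε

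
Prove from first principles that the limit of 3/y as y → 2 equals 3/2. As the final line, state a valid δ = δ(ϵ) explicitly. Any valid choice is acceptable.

Let ϵ > 0 be given. We seek δ > 0 such that 0 < |y − 2| < δ implies |3/y − (3/2)| < ϵ.
|3/y − (3/2)| = 3·|2 − y|/(2·|y|) = 3|y − 2|/(2|y|).
Restrict δ ≤ 1. Then |y − 2| < 1 gives |y| > 1, so 2|y| > 2.
Then |3/y − (3/2)| < 3|y − 2|/2, which is < ϵ when |y − 2| < (2/3)ϵ.
Take δ = min(1, (2/3)ϵ). Then 0 < |y − 2| < δ gives both |y − 2| < 1 and |y − 2| < (2/3)ϵ, so |3/y − (3/2)| < ϵ.

δ = min(1, (2/3)ϵ)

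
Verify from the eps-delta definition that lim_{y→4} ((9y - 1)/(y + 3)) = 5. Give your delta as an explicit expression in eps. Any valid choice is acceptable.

Fix eps > 0. We want delta > 0 with 0 < |y − 4| < delta ⇒ |(9y - 1)/(y + 3) − 5| < eps.
Combining over a common denominator, (9y - 1)/(y + 3) − 5 = [(9y - 1)·7 − 35·(y + 3)] / [7·(y + 3)] = 28(y − 4) / (7(y + 3)).
So |(9y - 1)/(y + 3) − 5| = 28|y − 4| / (7·|y + 3|).
Restrict delta ≤ 7/2. Then |y − 4| < 7/2 gives |y + 3| = |(y − 4) + 7| ≥ 7 − 7/2 = 7/2.
Hence |(9y - 1)/(y + 3) − 5| < 28|y − 4|/(7·(7/2)) = (8/7)|y − 4|, which is < eps once |y − 4| < (7/8)eps.
Take delta = min(7/2, (7/8)eps). Then 0 < |y − 4| < delta forces both bounds, so |(9y - 1)/(y + 3) − 5| < eps.

delta = min(7/2, (7/8)eps)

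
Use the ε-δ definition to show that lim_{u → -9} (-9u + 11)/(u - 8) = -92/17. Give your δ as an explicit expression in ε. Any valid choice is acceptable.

δ = min(17/2, (289/122)ε)

Fix ε > 0. We want δ > 0 with 0 < |u + 9| < δ ⇒ |(-9u + 11)/(u - 8) + 92/17| < ε.
Combining over a common denominator, (-9u + 11)/(u - 8) + 92/17 = [(-9u + 11)·(-17) − 92·(u - 8)] / [(-17)·(u - 8)] = 61(u + 9) / ((-17)(u - 8)).
So |(-9u + 11)/(u - 8) + 92/17| = 61|u + 9| / (17·|u − 8|).
Restrict δ ≤ 17/2. Then |u + 9| < 17/2 gives |u − 8| = |(u + 9) + (-17)| ≥ 17 − 17/2 = 17/2.
Hence |(-9u + 11)/(u - 8) + 92/17| < 61|u + 9|/(17·(17/2)) = (122/289)|u + 9|, which is < ε once |u + 9| < (289/122)ε.
Take δ = min(17/2, (289/122)ε). Then 0 < |u + 9| < δ forces both bounds, so |(-9u + 11)/(u - 8) + 92/17| < ε.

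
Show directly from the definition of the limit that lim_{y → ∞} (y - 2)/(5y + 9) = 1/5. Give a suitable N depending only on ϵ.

Let ϵ > 0. We seek N > 0 such that y > N implies |(y - 2)/(5y + 9) − (1/5)| < ϵ.
(y - 2)/(5y + 9) − (1/5) = (5(y - 2) − (5y + 9)) / (5(5y + 9)) = -19/(5(5y + 9)).
For y > 0 we have 5y + 9 > 5y, so |(y - 2)/(5y + 9) − (1/5)| = 19/(5(5y + 9)) < 19/(5·5y) = (19/25)/y.
Thus |(y - 2)/(5y + 9) − (1/5)| < ϵ whenever y > (19/25)/ϵ.
Take N = (19/25)/ϵ. If y > N then |(y - 2)/(5y + 9) − (1/5)| < (19/25)/y < ϵ.

N = (19/25)/ϵ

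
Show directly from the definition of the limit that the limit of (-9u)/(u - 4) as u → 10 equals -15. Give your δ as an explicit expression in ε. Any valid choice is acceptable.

δ = min(3, (1/2)ε)

Suppose ε > 0. We want δ > 0 with 0 < |u − 10| < δ ⇒ |(-9u)/(u - 4) + 15| < ε.
Combining over a common denominator, (-9u)/(u - 4) + 15 = [(-9u)·6 − (-90)·(u - 4)] / [6·(u - 4)] = 36(u − 10) / (6(u - 4)).
So |(-9u)/(u - 4) + 15| = 36|u − 10| / (6·|u − 4|).
Restrict δ ≤ 3. Then |u − 10| < 3 gives |u − 4| = |(u − 10) + 6| ≥ 6 − 3 = 3.
Hence |(-9u)/(u - 4) + 15| < 36|u − 10|/(6·3) = 2|u − 10|, which is < ε once |u − 10| < (1/2)ε.
Take δ = min(3, (1/2)ε). Then 0 < |u − 10| < δ forces both bounds, so |(-9u)/(u - 4) + 15| < ε.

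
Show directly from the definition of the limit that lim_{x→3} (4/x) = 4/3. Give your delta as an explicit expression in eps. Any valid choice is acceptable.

Fix eps > 0. We seek delta > 0 such that 0 < |x − 3| < delta implies |4/x − (4/3)| < eps.
|4/x − (4/3)| = 4·|3 − x|/(3·|x|) = 4|x − 3|/(3|x|).
Restrict delta ≤ 3/2. Then |x − 3| < 3/2 gives |x| > 3/2, so 3|x| > 9/2.
Then |4/x − (4/3)| < 4|x − 3|/(9/2), which is < eps when |x − 3| < (9/8)eps.
Take delta = min(3/2, (9/8)eps). Then 0 < |x − 3| < delta gives both |x − 3| < 3/2 and |x − 3| < (9/8)eps, so |4/x − (4/3)| < eps.

delta = min(3/2, (9/8)eps)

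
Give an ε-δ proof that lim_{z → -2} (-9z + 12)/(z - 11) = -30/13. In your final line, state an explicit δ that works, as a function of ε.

δ = min(13/2, (169/174)ε)

Let ε > 0 be given. We want δ > 0 with 0 < |z + 2| < δ ⇒ |(-9z + 12)/(z - 11) + 30/13| < ε.
Combining over a common denominator, (-9z + 12)/(z - 11) + 30/13 = [(-9z + 12)·(-13) − 30·(z - 11)] / [(-13)·(z - 11)] = 87(z + 2) / ((-13)(z - 11)).
So |(-9z + 12)/(z - 11) + 30/13| = 87|z + 2| / (13·|z − 11|).
Require δ ≤ 13/2, so |z − 11| ≥ |-13| − |z + 2| > 13 − 13/2 = 13/2.
Hence |(-9z + 12)/(z - 11) + 30/13| < 87|z + 2|/(13·(13/2)) = (174/169)|z + 2|, which is < ε once |z + 2| < (169/174)ε.
Take δ = min(13/2, (169/174)ε). Then 0 < |z + 2| < δ forces both bounds, so |(-9z + 12)/(z - 11) + 30/13| < ε.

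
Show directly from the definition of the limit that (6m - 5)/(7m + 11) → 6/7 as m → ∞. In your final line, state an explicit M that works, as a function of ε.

M = (101/49)/ε

Fix ε > 0. For m ≥ 1, |(6m - 5)/(7m + 11) − (6/7)| = |-101|/(7(7m + 11)) = 101/(7(7m + 11)).
Since 7m + 11 ≥ 7m for m ≥ 1, this is ≤ 101/(7·7m) = (101/49)/m.
So |(6m - 5)/(7m + 11) − (6/7)| < ε whenever m > (101/49)/ε.
Take M = (101/49)/ε. If m > M then |(6m - 5)/(7m + 11) − (6/7)| ≤ (101/49)/m < ε.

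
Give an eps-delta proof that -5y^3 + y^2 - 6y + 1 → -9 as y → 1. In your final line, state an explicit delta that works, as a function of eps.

Suppose eps > 0. We want delta > 0 such that 0 < |y − 1| < delta implies |(-5y^3 + y^2 - 6y + 1) + 9| < eps.
(-5y^3 + y^2 - 6y + 1) + 9 = -5y^3 + y^2 - 6y + 10 = (y − 1)(-5y^2 - 4y - 10).
So |(-5y^3 + y^2 - 6y + 1) + 9| = |y − 1|·|-5y^2 - 4y - 10|.
Assume first that |y − 1| < 1, so |y| < 2. Then |-5y^2 - 4y - 10| ≤ 5·2^2 + 4·2 + 10 = 38.
Hence |(-5y^3 + y^2 - 6y + 1) + 9| ≤ 38|y − 1| < eps provided |y − 1| < eps/38.
Take delta = min(1, eps/38). Then 0 < |y − 1| < delta gives both |y − 1| < 1 and |y − 1| < eps/38, so |(-5y^3 + y^2 - 6y + 1) + 9| < eps.

delta = min(1, eps/38)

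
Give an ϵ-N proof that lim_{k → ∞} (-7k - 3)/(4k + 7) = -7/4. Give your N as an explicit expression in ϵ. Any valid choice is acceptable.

Let ϵ > 0. For k ≥ 1, |(-7k - 3)/(4k + 7) + 7/4| = |37|/(4(4k + 7)) = 37/(4(4k + 7)).
Since 4k + 7 ≥ 4k for k ≥ 1, this is ≤ 37/(4·4k) = (37/16)/k.
So |(-7k - 3)/(4k + 7) + 7/4| < ϵ whenever k > (37/16)/ϵ.
Take N = (37/16)/ϵ. If k > N then |(-7k - 3)/(4k + 7) + 7/4| ≤ (37/16)/k < ϵ.

N = (37/16)/ϵ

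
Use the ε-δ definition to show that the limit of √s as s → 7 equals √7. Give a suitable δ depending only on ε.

δ = min(7, √7·ε)

Fix ε > 0. We want δ > 0 such that 0 < |s − 7| < δ implies |√s − √7| < ε.
Rationalise: √s − √7 = (s − 7)/(√s + √7), so |√s − √7| = |s − 7|/(√s + √7).
Restrict δ ≤ 7 so that |s − 7| < 7 forces s > 0, and then √s + √7 > √7.
Hence |√s − √7| < |s − 7|/√7, which is < ε once |s − 7| < √7·ε.
Take δ = min(7, √7·ε). If 0 < |s − 7| < δ then s > 0 and |√s − √7| < |s − 7|/√7 < ε.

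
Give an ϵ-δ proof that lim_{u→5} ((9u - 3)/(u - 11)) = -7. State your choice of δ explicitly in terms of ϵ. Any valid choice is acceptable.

δ = min(3, (3/16)ϵ)

Let ϵ > 0. We want δ > 0 with 0 < |u − 5| < δ ⇒ |(9u - 3)/(u - 11) + 7| < ϵ.
Combining over a common denominator, (9u - 3)/(u - 11) + 7 = [(9u - 3)·(-6) − 42·(u - 11)] / [(-6)·(u - 11)] = -96(u − 5) / ((-6)(u - 11)).
So |(9u - 3)/(u - 11) + 7| = 96|u − 5| / (6·|u − 11|).
Restrict δ ≤ 3. Then |u − 5| < 3 gives |u − 11| = |(u − 5) + (-6)| ≥ 6 − 3 = 3.
Hence |(9u - 3)/(u - 11) + 7| < 96|u − 5|/(6·3) = (16/3)|u − 5|, which is < ϵ once |u − 5| < (3/16)ϵ.
Take δ = min(3, (3/16)ϵ). Then 0 < |u − 5| < δ forces both bounds, so |(9u - 3)/(u - 11) + 7| < ϵ.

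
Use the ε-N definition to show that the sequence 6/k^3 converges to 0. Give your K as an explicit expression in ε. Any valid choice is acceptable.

K = (6/ε)^{1/3}

Let ε > 0. For k ≥ 1, |6/k^3 − 0| = 6/k^3.
6/k^3 < ε ⇔ k^3 > 6/ε ⇔ k > (6/ε)^{1/3}.
Take K = (6/ε)^{1/3}. Then k > K implies 6/k^3 < ε.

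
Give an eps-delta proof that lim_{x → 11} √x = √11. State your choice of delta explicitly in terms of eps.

delta = min(11, √11·eps)

Fix eps > 0. We want delta > 0 such that 0 < |x − 11| < delta implies |√x − √11| < eps.
Rationalise: √x − √11 = (x − 11)/(√x + √11), so |√x − √11| = |x − 11|/(√x + √11).
Restrict delta ≤ 11 so that |x − 11| < 11 forces x > 0, and then √x + √11 > √11.
Hence |√x − √11| < |x − 11|/√11, which is < eps once |x − 11| < √11·eps.
Take delta = min(11, √11·eps). If 0 < |x − 11| < delta then x > 0 and |√x − √11| < |x − 11|/√11 < eps.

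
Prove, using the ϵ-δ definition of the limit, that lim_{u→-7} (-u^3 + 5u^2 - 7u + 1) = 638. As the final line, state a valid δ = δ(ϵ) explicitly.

Suppose ϵ > 0. We want δ > 0 such that 0 < |u + 7| < δ implies |(-u^3 + 5u^2 - 7u + 1) − 638| < ϵ.
(-u^3 + 5u^2 - 7u + 1) − 638 = -u^3 + 5u^2 - 7u - 637 = (u + 7)(-u^2 + 12u - 91).
So |(-u^3 + 5u^2 - 7u + 1) − 638| = |u + 7|·|-u^2 + 12u - 91|.
Assume first that |u + 7| < 2, so |u| < 9. Then |-u^2 + 12u - 91| ≤ 9^2 + 12·9 + 91 = 280.
Hence |(-u^3 + 5u^2 - 7u + 1) − 638| ≤ 280|u + 7| < ϵ provided |u + 7| < ϵ/280.
Choosing δ = min(2, ϵ/280) ensures both conditions, hence |(-u^3 + 5u^2 - 7u + 1) − 638| < ϵ.

δ = min(2, ϵ/280)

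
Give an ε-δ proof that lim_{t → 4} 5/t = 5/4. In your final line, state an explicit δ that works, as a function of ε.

δ = min(2, (8/5)ε)

Let ε > 0 be given. We seek δ > 0 such that 0 < |t − 4| < δ implies |5/t − (5/4)| < ε.
|5/t − (5/4)| = 5·|4 − t|/(4·|t|) = 5|t − 4|/(4|t|).
Restrict δ ≤ 2. Then |t − 4| < 2 gives |t| > 2, so 4|t| > 8.
Then |5/t − (5/4)| < 5|t − 4|/8, which is < ε when |t − 4| < (8/5)ε.
Take δ = min(2, (8/5)ε). Then 0 < |t − 4| < δ gives both |t − 4| < 2 and |t − 4| < (8/5)ε, so |5/t − (5/4)| < ε.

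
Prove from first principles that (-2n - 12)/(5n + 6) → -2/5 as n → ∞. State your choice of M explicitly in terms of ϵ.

M = (48/25)/ϵ

Let ϵ > 0. For n ≥ 1, |(-2n - 12)/(5n + 6) + 2/5| = |-48|/(5(5n + 6)) = 48/(5(5n + 6)).
Since 5n + 6 ≥ 5n for n ≥ 1, this is ≤ 48/(5·5n) = (48/25)/n.
So |(-2n - 12)/(5n + 6) + 2/5| < ϵ whenever n > (48/25)/ϵ.
Take M = (48/25)/ϵ. If n > M then |(-2n - 12)/(5n + 6) + 2/5| ≤ (48/25)/n < ϵ.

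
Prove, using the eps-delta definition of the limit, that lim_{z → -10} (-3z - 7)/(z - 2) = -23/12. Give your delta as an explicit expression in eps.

delta = min(6, (72/13)eps)

Suppose eps > 0. We want delta > 0 with 0 < |z + 10| < delta ⇒ |(-3z - 7)/(z - 2) + 23/12| < eps.
Combining over a common denominator, (-3z - 7)/(z - 2) + 23/12 = [(-3z - 7)·(-12) − 23·(z - 2)] / [(-12)·(z - 2)] = 13(z + 10) / ((-12)(z - 2)).
So |(-3z - 7)/(z - 2) + 23/12| = 13|z + 10| / (12·|z − 2|).
Restrict delta ≤ 6. Then |z + 10| < 6 gives |z − 2| = |(z + 10) + (-12)| ≥ 12 − 6 = 6.
Hence |(-3z - 7)/(z - 2) + 23/12| < 13|z + 10|/(12·6) = (13/72)|z + 10|, which is < eps once |z + 10| < (72/13)eps.
Take delta = min(6, (72/13)eps). Then 0 < |z + 10| < delta forces both bounds, so |(-3z - 7)/(z - 2) + 23/12| < eps.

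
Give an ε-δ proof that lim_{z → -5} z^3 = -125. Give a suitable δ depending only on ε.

δ = min(2, ε/109)

Suppose ε > 0. We seek δ > 0 with 0 < |z + 5| < δ ⇒ |z^3 + 125| < ε.
Factor: z^3 + 125 = (z + 5)(z^2 - 5z + 25), so |z^3 + 125| = |z + 5|·|z^2 - 5z + 25|.
Restrict δ ≤ 2. Then |z + 5| < 2 gives |z| < 7, so by the triangle inequality |z^2 - 5z + 25| ≤ 7^2 + 5·7 + 25 = 109.
Hence |z^3 + 125| ≤ 109|z + 5|, which is < ε once |z + 5| < ε/109.
Take δ = min(2, ε/109). If 0 < |z + 5| < δ then both bounds hold and |z^3 + 125| ≤ 109|z + 5| < 109·(ε/109) = ε.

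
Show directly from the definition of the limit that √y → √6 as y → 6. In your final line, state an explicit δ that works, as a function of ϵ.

δ = min(6, √6·ϵ)

Suppose ϵ > 0. We want δ > 0 such that 0 < |y − 6| < δ implies |√y − √6| < ϵ.
Multiplying by the conjugate, |√y − √6| = |y − 6|/(√y + √6).
Restrict δ ≤ 6 so that |y − 6| < 6 forces y > 0, and then √y + √6 > √6.
Hence |√y − √6| < |y − 6|/√6, which is < ϵ once |y − 6| < √6·ϵ.
Take δ = min(6, √6·ϵ). If 0 < |y − 6| < δ then y > 0 and |√y − √6| < |y − 6|/√6 < ϵ.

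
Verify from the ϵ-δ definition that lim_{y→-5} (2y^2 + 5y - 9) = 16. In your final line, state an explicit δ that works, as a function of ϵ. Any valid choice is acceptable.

Let ϵ > 0 be given. We want δ > 0 such that 0 < |y + 5| < δ implies |(2y^2 + 5y - 9) − 16| < ϵ.
(2y^2 + 5y - 9) − 16 = 2y^2 + 5y - 25 = (y + 5)(2y - 5).
So |(2y^2 + 5y - 9) − 16| = |y + 5|·|2y - 5|.
Assume first that |y + 5| < 2, so |y| < 7. Then |2y - 5| ≤ 2·7 + 5 = 19.
Hence |(2y^2 + 5y - 9) − 16| ≤ 19|y + 5| < ϵ provided |y + 5| < ϵ/19.
Choosing δ = min(2, ϵ/19) ensures both conditions, hence |(2y^2 + 5y - 9) − 16| < ϵ.

δ = min(2, ϵ/19)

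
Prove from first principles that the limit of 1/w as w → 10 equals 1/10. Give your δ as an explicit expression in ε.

Fix ε > 0. We seek δ > 0 such that 0 < |w − 10| < δ implies |1/w − (1/10)| < ε.
|1/w − (1/10)| = |10 − w|/(10·|w|) = |w − 10|/(10|w|).
Require δ ≤ 5 so that |w| > 10 − 5 = 5, hence 10|w| > 50.
Then |1/w − (1/10)| < |w − 10|/50, which is < ε when |w − 10| < 50ε.
Take δ = min(5, 50ε). Then 0 < |w − 10| < δ gives both |w − 10| < 5 and |w − 10| < 50ε, so |1/w − (1/10)| < ε.

δ = min(5, 50ε)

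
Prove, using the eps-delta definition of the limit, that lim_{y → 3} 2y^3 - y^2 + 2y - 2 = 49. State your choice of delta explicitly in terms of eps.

delta = min(2, eps/92)

Let eps > 0. We want delta > 0 such that 0 < |y − 3| < delta implies |(2y^3 - y^2 + 2y - 2) − 49| < eps.
(2y^3 - y^2 + 2y - 2) − 49 = 2y^3 - y^2 + 2y - 51 = (y − 3)(2y^2 + 5y + 17).
So |(2y^3 - y^2 + 2y - 2) − 49| = |y − 3|·|2y^2 + 5y + 17|.
Assume first that |y − 3| < 2, so |y| < 5. Then |2y^2 + 5y + 17| ≤ 2·5^2 + 5·5 + 17 = 92.
Hence |(2y^3 - y^2 + 2y - 2) − 49| ≤ 92|y − 3| < eps provided |y − 3| < eps/92.
Choosing delta = min(2, eps/92) ensures both conditions, hence |(2y^3 - y^2 + 2y - 2) − 49| < eps.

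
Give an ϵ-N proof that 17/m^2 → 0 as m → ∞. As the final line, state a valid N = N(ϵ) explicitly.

Let ϵ > 0 be given. For m ≥ 1, |17/m^2 − 0| = 17/m^2.
17/m^2 < ϵ ⇔ m^2 > 17/ϵ ⇔ m > (17/ϵ)^{1/2}.
Take N = (17/ϵ)^{1/2}. Then m > N implies 17/m^2 < ϵ.

N = (17/ϵ)^{1/2}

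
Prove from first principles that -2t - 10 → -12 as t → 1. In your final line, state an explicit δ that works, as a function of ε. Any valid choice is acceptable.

δ = ε/2

Let ε > 0 be given. We need δ > 0 so that 0 < |t − 1| < δ implies |(-2t - 10) + 12| < ε.
|(-2t - 10) + 12| = |-2t + 2| = 2|t − 1|.
So 2|t − 1| < ε exactly when |t − 1| < ε/2.
Choosing δ = ε/2 gives |(-2t - 10) + 12| = 2|t − 1| < ε whenever |t − 1| < δ.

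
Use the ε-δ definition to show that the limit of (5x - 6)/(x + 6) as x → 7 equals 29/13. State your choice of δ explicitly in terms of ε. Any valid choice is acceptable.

δ = min(13/2, (169/72)ε)

Let ε > 0. We want δ > 0 with 0 < |x − 7| < δ ⇒ |(5x - 6)/(x + 6) − (29/13)| < ε.
Combining over a common denominator, (5x - 6)/(x + 6) − (29/13) = [(5x - 6)·13 − 29·(x + 6)] / [13·(x + 6)] = 36(x − 7) / (13(x + 6)).
So |(5x - 6)/(x + 6) − (29/13)| = 36|x − 7| / (13·|x + 6|).
Require δ ≤ 13/2, so |x + 6| ≥ |13| − |x − 7| > 13 − 13/2 = 13/2.
Hence |(5x - 6)/(x + 6) − (29/13)| < 36|x − 7|/(13·(13/2)) = (72/169)|x − 7|, which is < ε once |x − 7| < (169/72)ε.
Take δ = min(13/2, (169/72)ε). Then 0 < |x − 7| < δ forces both bounds, so |(5x - 6)/(x + 6) − (29/13)| < ε.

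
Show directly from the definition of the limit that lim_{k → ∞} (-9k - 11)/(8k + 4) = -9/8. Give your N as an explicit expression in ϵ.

N = (13/16)/ϵ

Fix ϵ > 0. For k ≥ 1, |(-9k - 11)/(8k + 4) + 9/8| = |-52|/(8(8k + 4)) = 52/(8(8k + 4)).
Since 8k + 4 ≥ 8k for k ≥ 1, this is ≤ 52/(8·8k) = (13/16)/k.
So |(-9k - 11)/(8k + 4) + 9/8| < ϵ whenever k > (13/16)/ϵ.
Take N = (13/16)/ϵ. If k > N then |(-9k - 11)/(8k + 4) + 9/8| ≤ (13/16)/k < ϵ.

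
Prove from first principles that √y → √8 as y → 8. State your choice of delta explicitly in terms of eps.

Let eps > 0. We want delta > 0 such that 0 < |y − 8| < delta implies |√y − √8| < eps.
Rationalise: √y − √8 = (y − 8)/(√y + √8), so |√y − √8| = |y − 8|/(√y + √8).
Restrict delta ≤ 8 so that |y − 8| < 8 forces y > 0, and then √y + √8 > √8.
Hence |√y − √8| < |y − 8|/√8, which is < eps once |y − 8| < √8·eps.
Take delta = min(8, √8·eps). If 0 < |y − 8| < delta then y > 0 and |√y − √8| < |y − 8|/√8 < eps.

delta = min(8, √8·eps)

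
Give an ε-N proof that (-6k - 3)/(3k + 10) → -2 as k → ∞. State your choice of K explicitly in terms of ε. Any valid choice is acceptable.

Let ε > 0 be given. For k ≥ 1, |(-6k - 3)/(3k + 10) + 2| = |51|/(3(3k + 10)) = 51/(3(3k + 10)).
Since 3k + 10 ≥ 3k for k ≥ 1, this is ≤ 51/(3·3k) = (17/3)/k.
So |(-6k - 3)/(3k + 10) + 2| < ε whenever k > (17/3)/ε.
Take K = (17/3)/ε. If k > K then |(-6k - 3)/(3k + 10) + 2| ≤ (17/3)/k < ε.

K = (17/3)/ε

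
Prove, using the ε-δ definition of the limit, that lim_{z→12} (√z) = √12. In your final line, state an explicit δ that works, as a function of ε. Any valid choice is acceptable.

Let ε > 0. We want δ > 0 such that 0 < |z − 12| < δ implies |√z − √12| < ε.
Multiplying by the conjugate, |√z − √12| = |z − 12|/(√z + √12).
Restrict δ ≤ 12 so that |z − 12| < 12 forces z > 0, and then √z + √12 > √12.
Hence |√z − √12| < |z − 12|/√12, which is < ε once |z − 12| < √12·ε.
Take δ = min(12, √12·ε). If 0 < |z − 12| < δ then z > 0 and |√z − √12| < |z − 12|/√12 < ε.

δ = min(12, √12·ε)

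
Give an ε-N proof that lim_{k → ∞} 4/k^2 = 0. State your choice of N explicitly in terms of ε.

Fix ε > 0. For k ≥ 1, |4/k^2 − 0| = 4/k^2.
4/k^2 < ε ⇔ k^2 > 4/ε ⇔ k > (4/ε)^{1/2}.
Take N = (4/ε)^{1/2}. Then k > N implies 4/k^2 < ε.

N = (4/ε)^{1/2}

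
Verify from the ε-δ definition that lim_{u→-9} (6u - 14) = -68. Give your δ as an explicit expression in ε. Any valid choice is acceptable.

δ = ε/6

Suppose ε > 0. We need δ > 0 so that 0 < |u + 9| < δ implies |(6u - 14) + 68| < ε.
|(6u - 14) + 68| = |6u + 54| = 6|u + 9|.
Thus it suffices that |u + 9| < ε/6.
Choosing δ = ε/6 gives |(6u - 14) + 68| = 6|u + 9| < ε whenever |u + 9| < δ.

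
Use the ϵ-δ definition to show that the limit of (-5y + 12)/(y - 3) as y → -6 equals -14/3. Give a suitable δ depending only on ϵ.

Fix ϵ > 0. We want δ > 0 with 0 < |y + 6| < δ ⇒ |(-5y + 12)/(y - 3) + 14/3| < ϵ.
Combining over a common denominator, (-5y + 12)/(y - 3) + 14/3 = [(-5y + 12)·(-9) − 42·(y - 3)] / [(-9)·(y - 3)] = 3(y + 6) / ((-9)(y - 3)).
So |(-5y + 12)/(y - 3) + 14/3| = 3|y + 6| / (9·|y − 3|).
Require δ ≤ 9/2, so |y − 3| ≥ |-9| − |y + 6| > 9 − 9/2 = 9/2.
Hence |(-5y + 12)/(y - 3) + 14/3| < 3|y + 6|/(9·(9/2)) = (2/27)|y + 6|, which is < ϵ once |y + 6| < (27/2)ϵ.
Take δ = min(9/2, (27/2)ϵ). Then 0 < |y + 6| < δ forces both bounds, so |(-5y + 12)/(y - 3) + 14/3| < ϵ.

δ = min(9/2, (27/2)ϵ)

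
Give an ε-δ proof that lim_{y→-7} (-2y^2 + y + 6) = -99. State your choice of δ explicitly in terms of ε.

δ = min(2, ε/33)

Let ε > 0. We want δ > 0 such that 0 < |y + 7| < δ implies |(-2y^2 + y + 6) + 99| < ε.
(-2y^2 + y + 6) + 99 = -2y^2 + y + 105 = (y + 7)(-2y + 15).
So |(-2y^2 + y + 6) + 99| = |y + 7|·|-2y + 15|.
Assume first that |y + 7| < 2, so |y| < 9. Then |-2y + 15| ≤ 2·9 + 15 = 33.
Hence |(-2y^2 + y + 6) + 99| ≤ 33|y + 7| < ε provided |y + 7| < ε/33.
Take δ = min(2, ε/33). Then 0 < |y + 7| < δ gives both |y + 7| < 2 and |y + 7| < ε/33, so |(-2y^2 + y + 6) + 99| < ε.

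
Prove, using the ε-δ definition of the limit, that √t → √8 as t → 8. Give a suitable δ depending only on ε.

Suppose ε > 0. We want δ > 0 such that 0 < |t − 8| < δ implies |√t − √8| < ε.
Rationalise: √t − √8 = (t − 8)/(√t + √8), so |√t − √8| = |t − 8|/(√t + √8).
Restrict δ ≤ 8 so that |t − 8| < 8 forces t > 0, and then √t + √8 > √8.
Hence |√t − √8| < |t − 8|/√8, which is < ε once |t − 8| < √8·ε.
Take δ = min(8, √8·ε). If 0 < |t − 8| < δ then t > 0 and |√t − √8| < |t − 8|/√8 < ε.

δ = min(8, √8·ε)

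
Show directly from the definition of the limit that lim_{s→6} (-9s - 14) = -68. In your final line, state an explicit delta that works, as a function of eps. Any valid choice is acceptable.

delta = eps/9

Let eps > 0 be given. We need delta > 0 so that 0 < |s − 6| < delta implies |(-9s - 14) + 68| < eps.
|(-9s - 14) + 68| = |-9s + 54| = 9|s − 6|.
So 9|s − 6| < eps exactly when |s − 6| < eps/9.
Take delta = eps/9. If 0 < |s − 6| < delta then |(-9s - 14) + 68| = 9|s − 6| < 9·(eps/9) = eps.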